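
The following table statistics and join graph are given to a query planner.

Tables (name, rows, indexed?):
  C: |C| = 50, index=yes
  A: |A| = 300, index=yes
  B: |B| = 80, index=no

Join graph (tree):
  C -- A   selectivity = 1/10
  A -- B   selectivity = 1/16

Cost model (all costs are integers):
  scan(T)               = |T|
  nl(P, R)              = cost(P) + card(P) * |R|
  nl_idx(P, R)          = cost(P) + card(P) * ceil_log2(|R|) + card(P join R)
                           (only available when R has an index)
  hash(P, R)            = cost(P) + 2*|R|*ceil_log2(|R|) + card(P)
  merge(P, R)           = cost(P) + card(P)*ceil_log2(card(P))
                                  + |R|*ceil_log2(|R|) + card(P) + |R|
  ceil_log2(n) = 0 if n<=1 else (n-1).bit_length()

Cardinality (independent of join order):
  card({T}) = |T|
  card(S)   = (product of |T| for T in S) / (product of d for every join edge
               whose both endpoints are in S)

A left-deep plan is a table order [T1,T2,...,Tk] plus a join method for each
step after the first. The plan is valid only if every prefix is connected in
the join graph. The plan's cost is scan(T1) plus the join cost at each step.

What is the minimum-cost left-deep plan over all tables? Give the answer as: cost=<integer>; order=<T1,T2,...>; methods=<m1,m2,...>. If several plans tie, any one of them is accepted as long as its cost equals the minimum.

cost=3820; order=A,B,C; methods=hash,hash

Selinger DP (subsets sized 1..n):
  {C}: scan cost=50, card=50
  {A}: scan cost=300, card=300
  {B}: scan cost=80, card=80
  {AC}: card=1500; try (C,hash)→1200, (A,nl_idx)→2000, (A,merge)→3400, (C,nl_idx)→3600, (C,merge)→3650, (A,hash)→5500 …(+2); best=1200 via (C,hash)
  {AB}: card=1500; try (B,hash)→1720, (A,nl_idx)→2300, (A,merge)→3720, (B,merge)→3940, (A,hash)→5560, (A,nl)→24080 …(+1); best=1720 via (B,hash)
  {ABC}: card=7500; try (C,hash)→3820, (B,hash)→3820, (C,nl_idx)→18220, (B,merge)→19840, (C,merge)→20070, (C,nl)→76720 …(+1); best=3820 via (C,hash)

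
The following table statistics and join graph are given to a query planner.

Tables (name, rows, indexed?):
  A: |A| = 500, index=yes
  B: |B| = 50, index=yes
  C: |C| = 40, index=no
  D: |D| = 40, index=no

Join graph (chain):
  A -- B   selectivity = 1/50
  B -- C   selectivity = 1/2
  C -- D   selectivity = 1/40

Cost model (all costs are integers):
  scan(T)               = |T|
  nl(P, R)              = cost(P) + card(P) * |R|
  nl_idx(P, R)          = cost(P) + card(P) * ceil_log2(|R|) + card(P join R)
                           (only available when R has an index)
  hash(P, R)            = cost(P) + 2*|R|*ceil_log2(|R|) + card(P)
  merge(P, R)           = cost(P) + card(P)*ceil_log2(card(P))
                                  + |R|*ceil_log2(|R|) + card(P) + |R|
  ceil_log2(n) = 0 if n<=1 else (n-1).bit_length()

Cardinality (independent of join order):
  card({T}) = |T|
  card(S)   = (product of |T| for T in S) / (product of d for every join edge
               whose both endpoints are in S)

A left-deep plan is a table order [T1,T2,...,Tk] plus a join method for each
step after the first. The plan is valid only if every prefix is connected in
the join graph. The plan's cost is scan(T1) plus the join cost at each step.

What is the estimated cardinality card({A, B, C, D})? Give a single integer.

10000

Tables in S: A(500), B(50), C(40), D(40)
Edges inside S: A-B(d=50), B-C(d=2), C-D(d=40)
numerator = 500 * 50 * 40 * 40 = 40000000
denominator = 50 * 2 * 40 = 4000
card(S) = 40000000 / 4000 = 10000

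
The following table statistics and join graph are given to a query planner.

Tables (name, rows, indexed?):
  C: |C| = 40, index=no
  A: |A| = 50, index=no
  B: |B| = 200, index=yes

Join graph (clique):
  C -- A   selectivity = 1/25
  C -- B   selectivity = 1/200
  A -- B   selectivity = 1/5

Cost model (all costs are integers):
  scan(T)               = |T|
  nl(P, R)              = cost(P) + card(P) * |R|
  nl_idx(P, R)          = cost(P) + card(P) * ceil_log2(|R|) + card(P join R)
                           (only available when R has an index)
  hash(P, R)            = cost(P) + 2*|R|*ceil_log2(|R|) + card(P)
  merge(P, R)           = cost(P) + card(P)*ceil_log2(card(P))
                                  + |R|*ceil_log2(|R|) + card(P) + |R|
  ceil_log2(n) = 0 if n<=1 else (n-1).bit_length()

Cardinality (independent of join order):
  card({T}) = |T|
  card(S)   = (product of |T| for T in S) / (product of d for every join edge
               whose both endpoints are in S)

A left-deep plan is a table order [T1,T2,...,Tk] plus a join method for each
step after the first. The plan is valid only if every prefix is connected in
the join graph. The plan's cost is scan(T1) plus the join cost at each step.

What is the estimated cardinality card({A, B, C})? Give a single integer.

16

Tables in S: A(50), B(200), C(40)
Edges inside S: C-A(d=25), C-B(d=200), A-B(d=5)
numerator = 50 * 200 * 40 = 400000
denominator = 25 * 200 * 5 = 25000
card(S) = 400000 / 25000 = 16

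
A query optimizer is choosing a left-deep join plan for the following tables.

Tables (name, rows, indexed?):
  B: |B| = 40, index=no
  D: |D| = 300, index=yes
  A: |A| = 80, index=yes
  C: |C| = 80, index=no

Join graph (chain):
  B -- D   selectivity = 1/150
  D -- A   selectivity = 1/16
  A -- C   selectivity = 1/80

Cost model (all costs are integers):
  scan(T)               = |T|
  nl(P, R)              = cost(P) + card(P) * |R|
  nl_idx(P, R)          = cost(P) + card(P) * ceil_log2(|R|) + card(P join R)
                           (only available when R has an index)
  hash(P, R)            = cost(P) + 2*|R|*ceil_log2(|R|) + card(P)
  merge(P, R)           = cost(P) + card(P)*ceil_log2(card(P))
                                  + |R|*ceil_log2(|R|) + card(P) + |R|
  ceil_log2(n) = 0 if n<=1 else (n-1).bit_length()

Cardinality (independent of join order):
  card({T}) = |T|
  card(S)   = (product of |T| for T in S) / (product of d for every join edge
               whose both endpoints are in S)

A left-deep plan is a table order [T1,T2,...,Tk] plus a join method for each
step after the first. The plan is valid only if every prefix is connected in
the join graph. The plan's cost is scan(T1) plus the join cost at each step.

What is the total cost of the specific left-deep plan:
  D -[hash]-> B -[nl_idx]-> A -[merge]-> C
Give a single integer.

step 1: scan D: cost=300, card=300
step 2: join B via hash
    card(P join B) = 300*40/(150) = 80
    cost = 300 + 2*40*6 + 300 = 1080
step 3: join A via nl_idx
    card(P join A) = 80*80/(16) = 400
    cost = 1080 + 80*7 + 400 = 2040
step 4: join C via merge
    card(P join C) = 400*80/(80) = 400
    cost = 2040 + 400*9 + 80*7 + 400 + 80 = 6680

6680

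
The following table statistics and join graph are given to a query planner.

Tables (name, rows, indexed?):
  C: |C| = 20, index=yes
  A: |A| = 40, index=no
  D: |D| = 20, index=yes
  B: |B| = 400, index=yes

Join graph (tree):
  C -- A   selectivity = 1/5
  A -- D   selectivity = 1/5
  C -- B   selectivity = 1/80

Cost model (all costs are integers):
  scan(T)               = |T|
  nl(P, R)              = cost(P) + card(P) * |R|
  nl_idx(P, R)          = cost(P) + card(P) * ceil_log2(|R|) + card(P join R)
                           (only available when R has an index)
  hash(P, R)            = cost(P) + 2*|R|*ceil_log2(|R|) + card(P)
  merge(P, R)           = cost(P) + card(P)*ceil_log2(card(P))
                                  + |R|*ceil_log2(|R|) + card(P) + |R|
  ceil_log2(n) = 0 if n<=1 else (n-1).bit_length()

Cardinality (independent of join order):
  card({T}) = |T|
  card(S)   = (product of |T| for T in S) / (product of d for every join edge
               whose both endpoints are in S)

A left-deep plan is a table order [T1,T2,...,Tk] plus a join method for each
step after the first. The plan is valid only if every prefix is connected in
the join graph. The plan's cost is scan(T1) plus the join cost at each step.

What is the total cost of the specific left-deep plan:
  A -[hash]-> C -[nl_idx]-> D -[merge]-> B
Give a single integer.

step 1: scan A: cost=40, card=40
step 2: join C via hash
    card(P join C) = 40*20/(5) = 160
    cost = 40 + 2*20*5 + 40 = 280
step 3: join D via nl_idx
    card(P join D) = 160*20/(5) = 640
    cost = 280 + 160*5 + 640 = 1720
step 4: join B via merge
    card(P join B) = 640*400/(80) = 3200
    cost = 1720 + 640*10 + 400*9 + 640 + 400 = 12760

12760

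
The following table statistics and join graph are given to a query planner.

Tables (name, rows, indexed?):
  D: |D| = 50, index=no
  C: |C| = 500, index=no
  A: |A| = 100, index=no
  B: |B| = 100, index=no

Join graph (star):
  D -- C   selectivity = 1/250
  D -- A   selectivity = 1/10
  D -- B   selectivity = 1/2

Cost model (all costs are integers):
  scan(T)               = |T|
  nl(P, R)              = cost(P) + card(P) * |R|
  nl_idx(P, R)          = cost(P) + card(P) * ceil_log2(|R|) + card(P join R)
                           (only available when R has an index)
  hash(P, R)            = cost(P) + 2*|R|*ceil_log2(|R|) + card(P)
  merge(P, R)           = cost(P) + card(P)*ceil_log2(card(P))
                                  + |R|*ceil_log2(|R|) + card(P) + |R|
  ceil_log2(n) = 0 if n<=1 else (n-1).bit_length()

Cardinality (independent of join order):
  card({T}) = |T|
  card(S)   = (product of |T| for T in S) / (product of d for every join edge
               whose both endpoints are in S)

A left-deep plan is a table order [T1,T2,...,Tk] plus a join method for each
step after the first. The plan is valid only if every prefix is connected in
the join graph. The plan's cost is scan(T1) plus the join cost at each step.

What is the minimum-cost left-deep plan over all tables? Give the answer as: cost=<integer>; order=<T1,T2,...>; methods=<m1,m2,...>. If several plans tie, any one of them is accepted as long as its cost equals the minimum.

cost=5500; order=C,D,A,B; methods=hash,hash,hash

Selinger DP (subsets sized 1..n):
  {D}: scan cost=50, card=50
  {C}: scan cost=500, card=500
  {A}: scan cost=100, card=100
  {B}: scan cost=100, card=100
  {CD}: card=100; try (D,hash)→1600, (C,merge)→5400, (D,merge)→5850, (C,hash)→9100, (C,nl)→25050, (D,nl)→25500; best=1600 via (D,hash)
  {AD}: card=500; try (D,hash)→800, (A,merge)→1200, (D,merge)→1250, (A,hash)→1500, (A,nl)→5050, (D,nl)→5100; best=800 via (D,hash)
  {BD}: card=2500; try (D,hash)→800, (B,merge)→1200, (D,merge)→1250, (B,hash)→1500, (B,nl)→5050, (D,nl)→5100; best=800 via (D,hash)
  {ACD}: card=1000; try (A,hash)→3100, (A,merge)→3200, (C,hash)→10300, (C,merge)→10800, (A,nl)→11600, (C,nl)→250800; best=3100 via (A,hash)
  {BCD}: card=5000; try (B,hash)→3100, (B,merge)→3200, (B,nl)→11600, (C,hash)→12300, (C,merge)→38300, (C,nl)→1250800; best=3100 via (B,hash)
  {ABD}: card=25000; try (B,hash)→2700, (A,hash)→4700, (B,merge)→6600, (A,merge)→34100, (B,nl)→50800, (A,nl)→250800; best=2700 via (B,hash)
  {ABCD}: card=50000; try (B,hash)→5500, (A,hash)→9500, (B,merge)→14900, (C,hash)→36700, (A,merge)→73900, (B,nl)→103100 …(+3); best=5500 via (B,hash)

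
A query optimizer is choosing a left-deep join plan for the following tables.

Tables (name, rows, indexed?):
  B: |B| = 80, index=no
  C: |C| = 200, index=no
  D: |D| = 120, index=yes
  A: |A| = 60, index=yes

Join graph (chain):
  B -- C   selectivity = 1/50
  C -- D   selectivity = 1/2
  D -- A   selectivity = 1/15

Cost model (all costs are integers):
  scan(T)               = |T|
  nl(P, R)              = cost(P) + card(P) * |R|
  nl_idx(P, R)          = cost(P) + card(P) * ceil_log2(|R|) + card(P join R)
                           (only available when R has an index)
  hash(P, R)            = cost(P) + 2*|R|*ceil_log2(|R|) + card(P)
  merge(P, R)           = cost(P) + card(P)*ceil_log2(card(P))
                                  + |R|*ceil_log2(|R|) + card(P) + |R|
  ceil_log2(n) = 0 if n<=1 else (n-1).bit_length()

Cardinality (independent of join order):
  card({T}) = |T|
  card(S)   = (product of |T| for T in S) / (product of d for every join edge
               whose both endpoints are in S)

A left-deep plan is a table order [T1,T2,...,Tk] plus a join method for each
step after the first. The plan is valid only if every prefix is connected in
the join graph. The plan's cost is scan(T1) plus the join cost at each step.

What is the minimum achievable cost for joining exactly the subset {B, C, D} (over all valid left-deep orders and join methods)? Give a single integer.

Selinger DP over subsets of {B,C,D}:
  {B}: scan cost=80, card=80
  {C}: scan cost=200, card=200
  {D}: scan cost=120, card=120
  {BC}: card=320; try (B,hash)→1520, (C,merge)→2520, (B,merge)→2640, (C,hash)→3360, (C,nl)→16080, (B,nl)→16200; best=1520 via (B,hash)
  {CD}: card=12000; try (D,hash)→2080, (C,merge)→2880, (D,merge)→2960, (C,hash)→3440, (D,nl_idx)→13600, (C,nl)→24120 …(+1); best=2080 via (D,hash)
  {BCD}: card=19200; try (D,hash)→3520, (D,merge)→5680, (B,hash)→15200, (D,nl_idx)→22960, (D,nl)→39920, (B,merge)→182720 …(+1); best=3520 via (D,hash)

3520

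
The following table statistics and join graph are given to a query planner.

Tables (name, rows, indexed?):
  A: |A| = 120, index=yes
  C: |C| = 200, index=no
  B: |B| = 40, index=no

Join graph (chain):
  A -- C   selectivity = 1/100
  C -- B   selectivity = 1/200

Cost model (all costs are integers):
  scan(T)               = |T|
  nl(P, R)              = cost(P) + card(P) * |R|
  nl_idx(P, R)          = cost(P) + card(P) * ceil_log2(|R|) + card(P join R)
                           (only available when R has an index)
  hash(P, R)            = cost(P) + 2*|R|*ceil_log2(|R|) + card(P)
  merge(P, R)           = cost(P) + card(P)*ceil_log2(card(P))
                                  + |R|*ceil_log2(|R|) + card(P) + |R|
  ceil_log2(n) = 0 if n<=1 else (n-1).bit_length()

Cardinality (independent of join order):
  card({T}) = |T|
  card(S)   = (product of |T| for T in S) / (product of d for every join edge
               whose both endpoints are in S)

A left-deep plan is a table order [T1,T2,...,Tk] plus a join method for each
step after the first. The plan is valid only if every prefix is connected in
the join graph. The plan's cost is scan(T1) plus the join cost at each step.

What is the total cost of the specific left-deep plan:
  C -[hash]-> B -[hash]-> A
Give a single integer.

2600

step 1: scan C: cost=200, card=200
step 2: join B via hash
    card(P join B) = 200*40/(200) = 40
    cost = 200 + 2*40*6 + 200 = 880
step 3: join A via hash
    card(P join A) = 40*120/(100) = 48
    cost = 880 + 2*120*7 + 40 = 2600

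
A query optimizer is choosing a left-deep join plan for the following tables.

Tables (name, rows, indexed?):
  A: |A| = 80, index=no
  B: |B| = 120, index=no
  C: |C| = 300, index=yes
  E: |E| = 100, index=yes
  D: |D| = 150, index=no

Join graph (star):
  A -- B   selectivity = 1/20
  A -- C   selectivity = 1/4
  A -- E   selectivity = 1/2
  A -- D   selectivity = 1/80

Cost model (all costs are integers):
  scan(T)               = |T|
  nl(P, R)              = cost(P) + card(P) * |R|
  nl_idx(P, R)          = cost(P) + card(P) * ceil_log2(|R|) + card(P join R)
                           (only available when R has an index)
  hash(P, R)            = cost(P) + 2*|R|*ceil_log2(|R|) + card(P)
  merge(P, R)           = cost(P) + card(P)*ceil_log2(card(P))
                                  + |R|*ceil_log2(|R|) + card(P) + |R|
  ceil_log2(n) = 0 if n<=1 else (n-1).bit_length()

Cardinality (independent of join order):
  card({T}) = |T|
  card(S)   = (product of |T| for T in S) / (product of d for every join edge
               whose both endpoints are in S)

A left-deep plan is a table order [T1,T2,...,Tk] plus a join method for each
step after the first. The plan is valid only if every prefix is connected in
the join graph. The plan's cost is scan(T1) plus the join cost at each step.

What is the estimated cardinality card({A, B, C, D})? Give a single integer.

67500

Tables in S: A(80), B(120), C(300), D(150)
Edges inside S: A-B(d=20), A-C(d=4), A-D(d=80)
numerator = 80 * 120 * 300 * 150 = 432000000
denominator = 20 * 4 * 80 = 6400
card(S) = 432000000 / 6400 = 67500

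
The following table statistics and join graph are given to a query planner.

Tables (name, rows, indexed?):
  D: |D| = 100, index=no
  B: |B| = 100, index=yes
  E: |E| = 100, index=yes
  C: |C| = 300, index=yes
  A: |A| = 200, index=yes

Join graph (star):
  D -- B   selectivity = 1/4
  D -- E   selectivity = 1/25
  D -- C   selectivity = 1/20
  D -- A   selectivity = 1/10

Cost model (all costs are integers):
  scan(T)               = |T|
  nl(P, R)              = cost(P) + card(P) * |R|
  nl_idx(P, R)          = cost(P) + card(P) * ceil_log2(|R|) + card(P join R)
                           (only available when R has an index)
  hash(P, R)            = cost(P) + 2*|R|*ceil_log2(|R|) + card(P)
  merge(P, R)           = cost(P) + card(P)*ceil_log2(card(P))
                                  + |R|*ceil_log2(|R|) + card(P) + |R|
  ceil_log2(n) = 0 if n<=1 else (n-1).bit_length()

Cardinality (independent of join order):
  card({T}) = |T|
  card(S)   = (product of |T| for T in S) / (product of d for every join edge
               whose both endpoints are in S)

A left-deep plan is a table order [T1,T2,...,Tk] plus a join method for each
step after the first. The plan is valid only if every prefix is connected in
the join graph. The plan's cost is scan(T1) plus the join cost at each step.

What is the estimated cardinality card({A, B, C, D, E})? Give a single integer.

Tables in S: A(200), B(100), C(300), D(100), E(100)
Edges inside S: D-B(d=4), D-E(d=25), D-C(d=20), D-A(d=10)
numerator = 200 * 100 * 300 * 100 * 100 = 60000000000
denominator = 4 * 25 * 20 * 10 = 20000
card(S) = 60000000000 / 20000 = 3000000

3000000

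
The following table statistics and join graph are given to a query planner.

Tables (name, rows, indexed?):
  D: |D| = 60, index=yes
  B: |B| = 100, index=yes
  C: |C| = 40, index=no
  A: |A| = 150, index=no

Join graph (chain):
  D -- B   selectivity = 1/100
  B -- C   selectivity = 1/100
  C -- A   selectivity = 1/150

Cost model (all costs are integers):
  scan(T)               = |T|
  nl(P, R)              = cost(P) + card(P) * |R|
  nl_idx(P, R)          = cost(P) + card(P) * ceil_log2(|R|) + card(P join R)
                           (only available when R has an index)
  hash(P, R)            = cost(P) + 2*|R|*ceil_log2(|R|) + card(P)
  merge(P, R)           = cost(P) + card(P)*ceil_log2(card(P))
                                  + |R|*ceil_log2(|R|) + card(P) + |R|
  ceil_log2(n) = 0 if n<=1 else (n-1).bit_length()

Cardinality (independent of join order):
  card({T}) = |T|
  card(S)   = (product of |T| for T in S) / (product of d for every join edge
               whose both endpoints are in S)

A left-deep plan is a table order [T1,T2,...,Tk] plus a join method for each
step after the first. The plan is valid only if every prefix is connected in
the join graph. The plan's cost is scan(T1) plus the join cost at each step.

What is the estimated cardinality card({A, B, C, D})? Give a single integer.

Tables in S: A(150), B(100), C(40), D(60)
Edges inside S: D-B(d=100), B-C(d=100), C-A(d=150)
numerator = 150 * 100 * 40 * 60 = 36000000
denominator = 100 * 100 * 150 = 1500000
card(S) = 36000000 / 1500000 = 24

24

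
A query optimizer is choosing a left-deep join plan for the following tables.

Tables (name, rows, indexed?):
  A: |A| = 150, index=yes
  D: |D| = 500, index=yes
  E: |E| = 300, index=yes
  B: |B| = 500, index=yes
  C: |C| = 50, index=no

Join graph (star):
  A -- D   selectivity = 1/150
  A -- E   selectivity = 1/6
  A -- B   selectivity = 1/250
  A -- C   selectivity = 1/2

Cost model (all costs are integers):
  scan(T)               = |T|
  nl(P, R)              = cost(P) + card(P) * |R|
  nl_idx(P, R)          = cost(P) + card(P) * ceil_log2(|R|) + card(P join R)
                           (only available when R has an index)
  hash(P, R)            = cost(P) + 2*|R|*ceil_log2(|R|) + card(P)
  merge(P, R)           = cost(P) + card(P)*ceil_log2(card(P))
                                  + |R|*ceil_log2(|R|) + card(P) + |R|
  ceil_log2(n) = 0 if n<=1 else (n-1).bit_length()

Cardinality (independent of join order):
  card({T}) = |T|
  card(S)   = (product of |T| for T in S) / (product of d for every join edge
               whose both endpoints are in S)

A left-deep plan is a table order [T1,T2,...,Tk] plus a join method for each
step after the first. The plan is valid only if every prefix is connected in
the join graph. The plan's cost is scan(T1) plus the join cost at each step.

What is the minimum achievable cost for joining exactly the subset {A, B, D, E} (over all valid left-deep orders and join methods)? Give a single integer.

11900

Selinger DP over subsets of {A,B,D,E}:
  {A}: scan cost=150, card=150
  {D}: scan cost=500, card=500
  {E}: scan cost=300, card=300
  {B}: scan cost=500, card=500
  {AD}: card=500; try (D,nl_idx)→2000, (A,hash)→3400, (A,nl_idx)→5000, (D,merge)→6500, (A,merge)→6850, (D,hash)→9300 …(+2); best=2000 via (D,nl_idx)
  {AE}: card=7500; try (A,hash)→3000, (E,merge)→4500, (A,merge)→4650, (E,hash)→5700, (E,nl_idx)→9000, (A,nl_idx)→10200 …(+2); best=3000 via (A,hash)
  {AB}: card=300; try (B,nl_idx)→1800, (A,hash)→3400, (A,nl_idx)→4800, (B,merge)→6500, (A,merge)→6850, (B,hash)→9300 …(+2); best=1800 via (B,nl_idx)
  {ADE}: card=25000; try (E,hash)→7900, (E,merge)→10000, (D,hash)→19500, (E,nl_idx)→31500, (D,nl_idx)→95500, (D,merge)→113000 …(+2); best=7900 via (E,hash)
  {ABD}: card=1000; try (D,nl_idx)→5500, (B,nl_idx)→7500, (D,merge)→9800, (D,hash)→11100, (B,hash)→11500, (B,merge)→12000 …(+2); best=5500 via (D,nl_idx)
  {ABE}: card=15000; try (E,hash)→7500, (E,merge)→7800, (E,nl_idx)→19500, (B,hash)→19500, (B,nl_idx)→85500, (E,nl)→91800 …(+2); best=7500 via (E,hash)
  {ABDE}: card=50000; try (E,hash)→11900, (E,merge)→19500, (D,hash)→31500, (B,hash)→41900, (E,nl_idx)→64500, (D,nl_idx)→192500 …(+6); best=11900 via (E,hash)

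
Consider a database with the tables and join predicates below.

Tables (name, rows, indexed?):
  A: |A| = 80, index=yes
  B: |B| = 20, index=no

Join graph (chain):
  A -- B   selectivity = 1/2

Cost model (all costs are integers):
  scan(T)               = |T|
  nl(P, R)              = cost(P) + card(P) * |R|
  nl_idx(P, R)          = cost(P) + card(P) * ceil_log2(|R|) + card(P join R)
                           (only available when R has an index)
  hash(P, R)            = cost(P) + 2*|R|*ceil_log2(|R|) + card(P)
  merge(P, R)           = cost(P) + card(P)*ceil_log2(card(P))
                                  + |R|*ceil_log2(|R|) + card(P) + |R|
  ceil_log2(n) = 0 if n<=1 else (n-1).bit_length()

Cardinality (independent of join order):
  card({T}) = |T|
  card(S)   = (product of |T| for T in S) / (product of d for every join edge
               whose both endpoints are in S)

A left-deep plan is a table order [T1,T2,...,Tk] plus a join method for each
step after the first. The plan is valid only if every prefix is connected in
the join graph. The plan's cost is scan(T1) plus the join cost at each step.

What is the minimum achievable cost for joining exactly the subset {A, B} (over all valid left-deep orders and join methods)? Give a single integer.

Selinger DP over subsets of {A,B}:
  {A}: scan cost=80, card=80
  {B}: scan cost=20, card=20
  {AB}: card=800; try (B,hash)→360, (A,merge)→780, (B,merge)→840, (A,nl_idx)→960, (A,hash)→1160, (A,nl)→1620 …(+1); best=360 via (B,hash)

360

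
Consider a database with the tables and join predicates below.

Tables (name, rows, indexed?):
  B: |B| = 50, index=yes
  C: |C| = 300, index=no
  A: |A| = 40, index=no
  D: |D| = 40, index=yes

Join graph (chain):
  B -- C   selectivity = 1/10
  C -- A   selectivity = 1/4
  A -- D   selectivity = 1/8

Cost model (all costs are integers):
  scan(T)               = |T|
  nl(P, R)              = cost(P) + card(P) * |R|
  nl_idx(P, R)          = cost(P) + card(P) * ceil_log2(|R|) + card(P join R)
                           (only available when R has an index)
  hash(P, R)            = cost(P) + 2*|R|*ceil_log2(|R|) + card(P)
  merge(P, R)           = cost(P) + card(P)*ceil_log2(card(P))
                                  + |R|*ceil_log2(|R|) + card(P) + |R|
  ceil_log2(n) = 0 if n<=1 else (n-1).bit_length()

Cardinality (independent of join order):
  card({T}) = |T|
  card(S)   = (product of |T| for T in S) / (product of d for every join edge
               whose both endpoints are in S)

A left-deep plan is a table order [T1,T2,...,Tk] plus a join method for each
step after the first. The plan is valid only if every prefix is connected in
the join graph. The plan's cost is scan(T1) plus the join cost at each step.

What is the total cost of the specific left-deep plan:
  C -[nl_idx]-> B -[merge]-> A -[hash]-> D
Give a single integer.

step 1: scan C: cost=300, card=300
step 2: join B via nl_idx
    card(P join B) = 300*50/(10) = 1500
    cost = 300 + 300*6 + 1500 = 3600
step 3: join A via merge
    card(P join A) = 1500*40/(4) = 15000
    cost = 3600 + 1500*11 + 40*6 + 1500 + 40 = 21880
step 4: join D via hash
    card(P join D) = 15000*40/(8) = 75000
    cost = 21880 + 2*40*6 + 15000 = 37360

37360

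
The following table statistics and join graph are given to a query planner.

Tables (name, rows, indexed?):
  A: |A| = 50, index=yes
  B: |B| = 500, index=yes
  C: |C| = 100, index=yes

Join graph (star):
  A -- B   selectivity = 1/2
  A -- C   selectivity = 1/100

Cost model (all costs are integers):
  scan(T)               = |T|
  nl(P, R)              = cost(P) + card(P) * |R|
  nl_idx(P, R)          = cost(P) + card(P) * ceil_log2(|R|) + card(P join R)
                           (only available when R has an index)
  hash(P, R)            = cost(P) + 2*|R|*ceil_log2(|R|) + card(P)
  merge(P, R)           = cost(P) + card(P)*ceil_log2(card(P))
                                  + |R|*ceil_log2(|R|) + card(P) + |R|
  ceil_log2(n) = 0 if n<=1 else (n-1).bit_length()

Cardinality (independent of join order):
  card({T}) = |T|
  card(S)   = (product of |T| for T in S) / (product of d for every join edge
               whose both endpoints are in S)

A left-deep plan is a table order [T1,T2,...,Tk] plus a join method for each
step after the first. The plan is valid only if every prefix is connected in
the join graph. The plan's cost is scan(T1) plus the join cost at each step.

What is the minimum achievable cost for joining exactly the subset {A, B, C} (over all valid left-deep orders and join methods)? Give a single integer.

Selinger DP over subsets of {A,B,C}:
  {A}: scan cost=50, card=50
  {B}: scan cost=500, card=500
  {C}: scan cost=100, card=100
  {AB}: card=12500; try (A,hash)→1600, (B,merge)→5400, (A,merge)→5850, (B,hash)→9100, (B,nl_idx)→13000, (A,nl_idx)→16000 …(+2); best=1600 via (A,hash)
  {AC}: card=50; try (C,nl_idx)→450, (A,nl_idx)→750, (A,hash)→800, (C,merge)→1200, (A,merge)→1250, (C,hash)→1500 …(+2); best=450 via (C,nl_idx)
  {ABC}: card=12500; try (B,merge)→5800, (B,hash)→9500, (B,nl_idx)→13400, (C,hash)→15500, (B,nl)→25450, (C,nl_idx)→101600 …(+2); best=5800 via (B,merge)

5800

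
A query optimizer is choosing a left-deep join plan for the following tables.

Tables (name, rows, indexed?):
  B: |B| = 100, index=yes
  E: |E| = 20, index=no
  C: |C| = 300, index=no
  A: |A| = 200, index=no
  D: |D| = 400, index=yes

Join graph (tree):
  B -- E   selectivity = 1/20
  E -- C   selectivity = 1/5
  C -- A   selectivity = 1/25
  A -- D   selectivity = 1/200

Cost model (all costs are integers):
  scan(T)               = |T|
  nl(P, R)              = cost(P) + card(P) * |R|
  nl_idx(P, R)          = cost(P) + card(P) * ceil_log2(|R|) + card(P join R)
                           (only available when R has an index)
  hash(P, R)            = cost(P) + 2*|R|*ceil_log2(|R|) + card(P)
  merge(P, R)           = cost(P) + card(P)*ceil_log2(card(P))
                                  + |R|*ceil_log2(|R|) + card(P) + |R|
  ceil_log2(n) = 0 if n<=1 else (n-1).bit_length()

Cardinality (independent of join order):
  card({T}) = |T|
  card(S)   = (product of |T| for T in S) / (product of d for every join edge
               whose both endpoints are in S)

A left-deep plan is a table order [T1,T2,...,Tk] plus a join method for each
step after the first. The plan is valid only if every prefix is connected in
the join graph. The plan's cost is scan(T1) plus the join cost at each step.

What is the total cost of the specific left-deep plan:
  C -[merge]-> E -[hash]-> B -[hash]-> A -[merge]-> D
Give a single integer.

step 1: scan C: cost=300, card=300
step 2: join E via merge
    card(P join E) = 300*20/(5) = 1200
    cost = 300 + 300*9 + 20*5 + 300 + 20 = 3420
step 3: join B via hash
    card(P join B) = 1200*100/(20) = 6000
    cost = 3420 + 2*100*7 + 1200 = 6020
step 4: join A via hash
    card(P join A) = 6000*200/(25) = 48000
    cost = 6020 + 2*200*8 + 6000 = 15220
step 5: join D via merge
    card(P join D) = 48000*400/(200) = 96000
    cost = 15220 + 48000*16 + 400*9 + 48000 + 400 = 835220

835220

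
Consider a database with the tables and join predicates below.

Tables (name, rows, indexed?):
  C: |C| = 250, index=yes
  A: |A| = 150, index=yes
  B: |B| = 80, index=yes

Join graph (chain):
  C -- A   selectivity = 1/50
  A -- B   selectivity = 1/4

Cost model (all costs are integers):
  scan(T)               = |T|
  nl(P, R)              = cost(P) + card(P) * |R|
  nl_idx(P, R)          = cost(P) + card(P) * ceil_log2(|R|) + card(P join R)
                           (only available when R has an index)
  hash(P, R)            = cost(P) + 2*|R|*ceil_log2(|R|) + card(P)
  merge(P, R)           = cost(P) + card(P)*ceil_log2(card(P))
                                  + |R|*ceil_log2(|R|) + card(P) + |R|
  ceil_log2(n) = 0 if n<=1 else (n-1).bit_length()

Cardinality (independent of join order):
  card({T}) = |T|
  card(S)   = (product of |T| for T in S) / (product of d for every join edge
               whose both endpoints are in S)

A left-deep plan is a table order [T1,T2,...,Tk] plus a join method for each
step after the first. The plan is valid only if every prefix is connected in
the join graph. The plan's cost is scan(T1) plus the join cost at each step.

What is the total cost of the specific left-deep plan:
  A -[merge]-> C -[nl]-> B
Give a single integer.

63750

step 1: scan A: cost=150, card=150
step 2: join C via merge
    card(P join C) = 150*250/(50) = 750
    cost = 150 + 150*8 + 250*8 + 150 + 250 = 3750
step 3: join B via nl
    card(P join B) = 750*80/(4) = 15000
    cost = 3750 + 750*80 = 63750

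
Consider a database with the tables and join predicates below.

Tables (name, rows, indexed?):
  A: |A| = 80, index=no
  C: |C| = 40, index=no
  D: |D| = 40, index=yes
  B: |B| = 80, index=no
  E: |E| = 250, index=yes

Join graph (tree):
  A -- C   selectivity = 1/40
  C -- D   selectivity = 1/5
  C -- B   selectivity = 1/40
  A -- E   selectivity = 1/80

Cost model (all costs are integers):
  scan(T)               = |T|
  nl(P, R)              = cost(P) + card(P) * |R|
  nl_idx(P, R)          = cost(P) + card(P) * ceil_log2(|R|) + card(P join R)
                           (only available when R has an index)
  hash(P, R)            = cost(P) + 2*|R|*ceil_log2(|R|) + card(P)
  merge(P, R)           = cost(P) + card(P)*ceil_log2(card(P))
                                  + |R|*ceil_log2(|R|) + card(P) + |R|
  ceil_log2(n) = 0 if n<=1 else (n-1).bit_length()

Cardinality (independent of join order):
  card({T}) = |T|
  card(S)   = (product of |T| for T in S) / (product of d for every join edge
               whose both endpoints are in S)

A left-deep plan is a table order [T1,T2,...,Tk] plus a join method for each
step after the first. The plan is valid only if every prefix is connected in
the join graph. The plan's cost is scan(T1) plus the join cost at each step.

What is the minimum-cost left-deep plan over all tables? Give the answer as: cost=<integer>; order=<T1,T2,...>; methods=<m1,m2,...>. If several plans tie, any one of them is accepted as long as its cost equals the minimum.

Selinger DP (subsets sized 1..n):
  {A}: scan cost=80, card=80
  {C}: scan cost=40, card=40
  {D}: scan cost=40, card=40
  {B}: scan cost=80, card=80
  {E}: scan cost=250, card=250
  {AC}: card=80; try (C,hash)→640, (A,merge)→960, (C,merge)→1000, (A,hash)→1200, (A,nl)→3240, (C,nl)→3280; best=640 via (C,hash)
  {AE}: card=250; try (E,nl_idx)→970, (A,hash)→1620, (E,merge)→2970, (A,merge)→3140, (E,hash)→4160, (E,nl)→20080 …(+1); best=970 via (E,nl_idx)
  {CD}: card=320; try (D,hash)→560, (C,hash)→560, (D,merge)→600, (D,nl_idx)→600, (C,merge)→600, (D,nl)→1640 …(+1); best=560 via (D,hash)
  {BC}: card=80; try (C,hash)→640, (B,merge)→960, (C,merge)→1000, (B,hash)→1200, (B,nl)→3240, (C,nl)→3280; best=640 via (C,hash)
  {ACD}: card=640; try (D,hash)→1200, (D,merge)→1560, (D,nl_idx)→1760, (A,hash)→2000, (D,nl)→3840, (A,merge)→4400 …(+1); best=1200 via (D,hash)
  {ABC}: card=160; try (B,hash)→1840, (A,hash)→1840, (B,merge)→1920, (A,merge)→1920, (B,nl)→7040, (A,nl)→7040; best=1840 via (B,hash)
  {ACE}: card=250; try (E,nl_idx)→1530, (C,hash)→1700, (C,merge)→3500, (E,merge)→3530, (E,hash)→4720, (C,nl)→10970 …(+1); best=1530 via (E,nl_idx)
  {BCD}: card=640; try (D,hash)→1200, (D,merge)→1560, (D,nl_idx)→1760, (B,hash)→2000, (D,nl)→3840, (B,merge)→4400 …(+1); best=1200 via (D,hash)
  {ABCD}: card=1280; try (D,hash)→2480, (B,hash)→2960, (A,hash)→2960, (D,merge)→3560, (D,nl_idx)→4080, (D,nl)→8240 …(+4); best=2480 via (D,hash)
  {ACDE}: card=2000; try (D,hash)→2260, (D,merge)→4060, (D,nl_idx)→5030, (E,hash)→5840, (E,nl_idx)→8320, (E,merge)→10490 …(+2); best=2260 via (D,hash)
  {ABCE}: card=500; try (B,hash)→2900, (E,nl_idx)→3620, (B,merge)→4420, (E,merge)→5530, (E,hash)→6000, (B,nl)→21530 …(+1); best=2900 via (B,hash)
  {ABCDE}: card=4000; try (D,hash)→3880, (B,hash)→5380, (E,hash)→7760, (D,merge)→8180, (D,nl_idx)→9900, (E,nl_idx)→16720 …(+5); best=3880 via (D,hash)

cost=3880; order=A,C,E,B,D; methods=hash,nl_idx,hash,hash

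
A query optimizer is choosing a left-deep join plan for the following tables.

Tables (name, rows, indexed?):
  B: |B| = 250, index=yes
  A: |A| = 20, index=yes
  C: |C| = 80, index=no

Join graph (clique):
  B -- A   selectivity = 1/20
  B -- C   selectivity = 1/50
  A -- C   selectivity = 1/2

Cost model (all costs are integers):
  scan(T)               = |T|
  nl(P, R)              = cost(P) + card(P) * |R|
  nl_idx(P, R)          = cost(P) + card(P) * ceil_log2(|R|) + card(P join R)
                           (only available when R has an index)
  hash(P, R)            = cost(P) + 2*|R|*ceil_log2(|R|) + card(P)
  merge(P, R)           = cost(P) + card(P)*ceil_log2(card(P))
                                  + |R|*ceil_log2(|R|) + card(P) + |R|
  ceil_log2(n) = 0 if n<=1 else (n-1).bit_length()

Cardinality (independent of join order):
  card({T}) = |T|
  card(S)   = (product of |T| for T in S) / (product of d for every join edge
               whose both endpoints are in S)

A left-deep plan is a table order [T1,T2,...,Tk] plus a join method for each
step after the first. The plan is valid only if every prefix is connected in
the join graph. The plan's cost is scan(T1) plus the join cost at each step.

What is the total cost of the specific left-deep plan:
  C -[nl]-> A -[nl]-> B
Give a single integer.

step 1: scan C: cost=80, card=80
step 2: join A via nl
    card(P join A) = 80*20/(2) = 800
    cost = 80 + 80*20 = 1680
step 3: join B via nl
    card(P join B) = 800*250/(20*50) = 200
    cost = 1680 + 800*250 = 201680

201680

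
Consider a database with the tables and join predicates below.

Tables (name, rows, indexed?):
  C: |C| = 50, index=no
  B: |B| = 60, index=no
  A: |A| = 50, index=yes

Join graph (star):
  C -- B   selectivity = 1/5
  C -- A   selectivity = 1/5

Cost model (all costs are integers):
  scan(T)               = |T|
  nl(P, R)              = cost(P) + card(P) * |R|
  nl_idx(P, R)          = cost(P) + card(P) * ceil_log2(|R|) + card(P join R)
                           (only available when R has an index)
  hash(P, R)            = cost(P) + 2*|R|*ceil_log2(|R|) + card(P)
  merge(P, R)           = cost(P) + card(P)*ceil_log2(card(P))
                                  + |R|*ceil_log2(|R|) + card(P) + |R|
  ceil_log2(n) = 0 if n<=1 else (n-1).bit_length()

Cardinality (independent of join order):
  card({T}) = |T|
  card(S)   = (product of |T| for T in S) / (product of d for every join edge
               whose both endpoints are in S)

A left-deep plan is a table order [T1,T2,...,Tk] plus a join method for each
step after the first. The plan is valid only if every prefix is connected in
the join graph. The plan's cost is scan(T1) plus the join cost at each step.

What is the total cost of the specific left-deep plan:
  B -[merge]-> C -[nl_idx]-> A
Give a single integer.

10430

step 1: scan B: cost=60, card=60
step 2: join C via merge
    card(P join C) = 60*50/(5) = 600
    cost = 60 + 60*6 + 50*6 + 60 + 50 = 830
step 3: join A via nl_idx
    card(P join A) = 600*50/(5) = 6000
    cost = 830 + 600*6 + 6000 = 10430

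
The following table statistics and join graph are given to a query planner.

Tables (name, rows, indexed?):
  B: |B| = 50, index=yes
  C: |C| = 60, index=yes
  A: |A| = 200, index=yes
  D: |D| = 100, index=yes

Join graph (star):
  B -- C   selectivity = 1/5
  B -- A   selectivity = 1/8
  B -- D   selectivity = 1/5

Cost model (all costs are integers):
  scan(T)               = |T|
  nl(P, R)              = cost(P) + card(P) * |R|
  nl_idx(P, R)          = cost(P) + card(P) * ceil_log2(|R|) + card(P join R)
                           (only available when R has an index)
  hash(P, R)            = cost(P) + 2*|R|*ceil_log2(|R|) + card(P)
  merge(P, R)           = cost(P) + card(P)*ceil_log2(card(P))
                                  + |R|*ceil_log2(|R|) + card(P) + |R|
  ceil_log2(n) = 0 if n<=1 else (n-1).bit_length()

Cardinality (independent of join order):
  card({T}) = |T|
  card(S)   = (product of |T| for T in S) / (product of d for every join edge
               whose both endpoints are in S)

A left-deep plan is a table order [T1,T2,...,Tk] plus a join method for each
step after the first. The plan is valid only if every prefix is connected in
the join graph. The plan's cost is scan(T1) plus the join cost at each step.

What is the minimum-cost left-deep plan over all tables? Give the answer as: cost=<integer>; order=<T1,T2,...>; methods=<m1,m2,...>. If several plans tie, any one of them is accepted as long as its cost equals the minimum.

cost=17720; order=D,B,C,A; methods=hash,hash,hash

Selinger DP (subsets sized 1..n):
  {B}: scan cost=50, card=50
  {C}: scan cost=60, card=60
  {A}: scan cost=200, card=200
  {D}: scan cost=100, card=100
  {BC}: card=600; try (B,hash)→720, (C,hash)→820, (C,merge)→820, (B,merge)→830, (C,nl_idx)→950, (B,nl_idx)→1020 …(+2); best=720 via (B,hash)
  {AB}: card=1250; try (B,hash)→1000, (A,nl_idx)→1700, (A,merge)→2200, (B,merge)→2350, (B,nl_idx)→2650, (A,hash)→3300 …(+2); best=1000 via (B,hash)
  {BD}: card=1000; try (B,hash)→800, (D,merge)→1200, (B,merge)→1250, (D,nl_idx)→1400, (D,hash)→1500, (B,nl_idx)→1700 …(+2); best=800 via (B,hash)
  {ABC}: card=15000; try (C,hash)→2970, (A,hash)→4520, (A,merge)→9120, (C,merge)→16420, (A,nl_idx)→20520, (C,nl_idx)→23500 …(+2); best=2970 via (C,hash)
  {BCD}: card=12000; try (C,hash)→2520, (D,hash)→2720, (D,merge)→8120, (C,merge)→12220, (D,nl_idx)→16920, (C,nl_idx)→18800 …(+2); best=2520 via (C,hash)
  {ABD}: card=25000; try (D,hash)→3650, (A,hash)→5000, (A,merge)→13600, (D,merge)→16800, (A,nl_idx)→33800, (D,nl_idx)→34750 …(+2); best=3650 via (D,hash)
  {ABCD}: card=300000; try (A,hash)→17720, (D,hash)→19370, (C,hash)→29370, (A,merge)→184320, (D,merge)→228770, (A,nl_idx)→398520 …(+6); best=17720 via (A,hash)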